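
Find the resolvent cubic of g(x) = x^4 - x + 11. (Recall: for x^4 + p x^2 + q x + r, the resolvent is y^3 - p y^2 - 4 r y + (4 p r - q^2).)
h(y) = y^3 - 44*y - 1

Identify coefficients: p = 0, q = -1, r = 11.
Plug into h(y) = y^3 - p y^2 - 4 r y + (4 p r - q^2):
  h(y) = y^3 - (0) y^2 - 4*(11) y + (4*(0)*(11) - (-1)^2)
       = y^3 + (0) y^2 + (-44) y + (-1).
Simplifying: h(y) = y^3 - 44*y - 1.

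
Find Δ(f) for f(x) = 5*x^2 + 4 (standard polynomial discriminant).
Δ = -80

For a quadratic a x^2 + b x + c the discriminant is Δ = b^2 - 4ac = (0)^2 - 4*(5)*(4) = 0 - (80) = -80.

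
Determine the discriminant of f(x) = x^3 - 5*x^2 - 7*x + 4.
Δ = 6685

For x^3 + a x^2 + b x + c the discriminant is Δ = 18 a b c - 4 a^3 c + a^2 b^2 - 4 b^3 - 27 c^2.
Plug a = -5, b = -7, c = 4:
  18*(-5)*(-7)*(4) - 4*(-5)^3*(4) + (-5)^2*(-7)^2 - 4*(-7)^3 - 27*(4)^2
  = 2520 + (2000) + 1225 + (1372) + (-432)
  = 6685.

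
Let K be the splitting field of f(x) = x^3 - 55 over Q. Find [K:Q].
[K:Q] = 6

x^3 - 55 has one real root r = 55^(1/3) and two complex roots r*zeta_3, r*zeta_3^2 where zeta_3 = e^(2*pi*i/3). The splitting field is Q(r, zeta_3). [Q(r):Q] = 3 and [Q(zeta_3):Q] = 2 with gcd = 1, so [Q(r, zeta_3):Q] = 3 * 2 = 6.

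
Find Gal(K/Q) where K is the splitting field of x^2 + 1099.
Gal(K/Q) = Z/2Z (cyclic of order 2)

x^2 + 1099 is irreducible over Q since -1099 is not a rational square. The splitting field Q(sqrt(-1099)) has degree 2 over Q, and its unique nontrivial automorphism is sqrt(-1099) ↦ -sqrt(-1099). Hence Gal(Q(sqrt(-1099))/Q) = Z/2Z.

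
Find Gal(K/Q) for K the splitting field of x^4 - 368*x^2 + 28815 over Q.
Gal(K/Q) = V_4 (Klein four-group, Z/2Z × Z/2Z)

f factors as (x^2 - 113)(x^2 - 255), so the splitting field is K = Q(sqrt(113), sqrt(255)). The elements 113, 255, 28815 are all non-squares in Q, so sqrt(113) and sqrt(255) generate independent quadratic extensions. Thus [K:Q] = 4 and Gal(K/Q) is generated by the two order-2 automorphisms sqrt(113) ↦ -sqrt(113) and sqrt(255) ↦ -sqrt(255), giving V_4.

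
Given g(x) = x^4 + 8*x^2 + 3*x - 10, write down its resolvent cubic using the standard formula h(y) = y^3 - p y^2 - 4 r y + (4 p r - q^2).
h(y) = y^3 - 8*y^2 + 40*y - 329

Identify coefficients: p = 8, q = 3, r = -10.
Plug into h(y) = y^3 - p y^2 - 4 r y + (4 p r - q^2):
  h(y) = y^3 - (8) y^2 - 4*(-10) y + (4*(8)*(-10) - (3)^2)
       = y^3 + (-8) y^2 + (40) y + (-329).
Simplifying: h(y) = y^3 - 8*y^2 + 40*y - 329.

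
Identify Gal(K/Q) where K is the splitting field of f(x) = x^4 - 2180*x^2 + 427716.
Gal(K/Q) = Z/2Z (cyclic of order 2)

f factors as (x^2 - 1962)(x^2 - 218), so the splitting field is K = Q(sqrt(1962), sqrt(218)). The squarefree part of 1962 is 218 and the squarefree part of 218 is also 218, so sqrt(1962) and sqrt(218) are both rational multiples of sqrt(218). Hence Q(sqrt(1962)) = Q(sqrt(218)) = Q(sqrt(218)), and the splitting field collapses to a single degree-2 extension with Galois group Z/2Z.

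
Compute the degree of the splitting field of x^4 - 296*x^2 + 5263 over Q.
[K:Q] = 4

f factors as (x^2 - 277)(x^2 - 19); the splitting field is K = Q(sqrt(277), sqrt(19)). Since 277, 19, and 5263 are all non-squares in Q, the three subfields Q(sqrt(277)), Q(sqrt(19)), Q(sqrt(5263)) are distinct degree-2 extensions, so [K:Q] = 4 (Klein four Galois group).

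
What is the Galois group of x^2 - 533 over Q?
Gal(K/Q) = Z/2Z (cyclic of order 2)

x^2 - 533 is irreducible over Q since 533 is not a rational square. The splitting field Q(sqrt(533)) has degree 2 over Q, and its unique nontrivial automorphism is sqrt(533) ↦ -sqrt(533). Hence Gal(Q(sqrt(533))/Q) = Z/2Z.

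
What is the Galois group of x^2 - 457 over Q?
Gal(K/Q) = Z/2Z (cyclic of order 2)

x^2 - 457 is irreducible over Q since 457 is not a rational square. The splitting field Q(sqrt(457)) has degree 2 over Q, and its unique nontrivial automorphism is sqrt(457) ↦ -sqrt(457). Hence Gal(Q(sqrt(457))/Q) = Z/2Z.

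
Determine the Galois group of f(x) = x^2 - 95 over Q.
Gal(K/Q) = Z/2Z (cyclic of order 2)

x^2 - 95 is irreducible over Q since 95 is not a rational square. The splitting field Q(sqrt(95)) has degree 2 over Q, and its unique nontrivial automorphism is sqrt(95) ↦ -sqrt(95). Hence Gal(Q(sqrt(95))/Q) = Z/2Z.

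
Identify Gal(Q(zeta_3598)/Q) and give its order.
|Gal(Q(zeta_3598)/Q)| = phi(3598) = 1536; group ≅ (Z/3598Z)^* ≅ Z/6Z × Z/256Z

The n-th cyclotomic polynomial Φ_3598(x) is the minimal polynomial of zeta_3598 over Q and has degree phi(3598) = 1536. So Q(zeta_3598) is a degree-1536 Galois extension with Galois group (Z/3598Z)^*. By CRT, (Z/3598Z)^* ≅ (Z/2Z)^* × (Z/7Z)^* × (Z/257Z)^*. Each prime-power unit group is (Z/2Z)^* ≅ trivial group (order 1); (Z/7Z)^* ≅ Z/6Z; (Z/257Z)^* ≅ Z/256Z. Hence Gal(Q(zeta_3598)/Q) ≅ Z/6Z × Z/256Z.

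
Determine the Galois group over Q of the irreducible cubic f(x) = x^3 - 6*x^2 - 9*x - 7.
Gal(K/Q) = S_3 (symmetric group of order 6)

Compute the discriminant of x^3 + (-6)*x^2 + (-9)*x + (-7): Δ = -8343. Since Δ is not a rational square, the Galois group is not contained in A_3; it must be the full S_3 (irreducibility of the cubic rules out anything smaller).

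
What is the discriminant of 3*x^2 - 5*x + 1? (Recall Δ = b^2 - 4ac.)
Δ = 13

For a quadratic a x^2 + b x + c the discriminant is Δ = b^2 - 4ac = (-5)^2 - 4*(3)*(1) = 25 - (12) = 13.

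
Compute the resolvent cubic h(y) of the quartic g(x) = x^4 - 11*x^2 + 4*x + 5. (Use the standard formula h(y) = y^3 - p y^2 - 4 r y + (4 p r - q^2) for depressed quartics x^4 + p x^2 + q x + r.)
h(y) = y^3 + 11*y^2 - 20*y - 236

Identify coefficients: p = -11, q = 4, r = 5.
Plug into h(y) = y^3 - p y^2 - 4 r y + (4 p r - q^2):
  h(y) = y^3 - (-11) y^2 - 4*(5) y + (4*(-11)*(5) - (4)^2)
       = y^3 + (11) y^2 + (-20) y + (-236).
Simplifying: h(y) = y^3 + 11*y^2 - 20*y - 236.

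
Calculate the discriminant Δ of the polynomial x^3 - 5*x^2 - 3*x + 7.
Δ = 4400

For x^3 + a x^2 + b x + c the discriminant is Δ = 18 a b c - 4 a^3 c + a^2 b^2 - 4 b^3 - 27 c^2.
Plug a = -5, b = -3, c = 7:
  18*(-5)*(-3)*(7) - 4*(-5)^3*(7) + (-5)^2*(-3)^2 - 4*(-3)^3 - 27*(7)^2
  = 1890 + (3500) + 225 + (108) + (-1323)
  = 4400.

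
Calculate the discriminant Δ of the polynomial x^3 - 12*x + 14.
Δ = 1620

For a depressed cubic x^3 + p x + q the discriminant is Δ = -4 p^3 - 27 q^2 = -4*(-12)^3 - 27*(14)^2 = 6912 - 5292 = 1620.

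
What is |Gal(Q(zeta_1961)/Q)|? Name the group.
|Gal(Q(zeta_1961)/Q)| = phi(1961) = 1872; group ≅ (Z/1961Z)^* ≅ Z/36Z × Z/52Z

The n-th cyclotomic polynomial Φ_1961(x) is the minimal polynomial of zeta_1961 over Q and has degree phi(1961) = 1872. So Q(zeta_1961) is a degree-1872 Galois extension with Galois group (Z/1961Z)^*. By CRT, (Z/1961Z)^* ≅ (Z/37Z)^* × (Z/53Z)^*. Each prime-power unit group is (Z/37Z)^* ≅ Z/36Z; (Z/53Z)^* ≅ Z/52Z. Hence Gal(Q(zeta_1961)/Q) ≅ Z/36Z × Z/52Z.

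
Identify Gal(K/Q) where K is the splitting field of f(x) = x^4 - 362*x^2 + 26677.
Gal(K/Q) = V_4 (Klein four-group, Z/2Z × Z/2Z)

f factors as (x^2 - 103)(x^2 - 259), so the splitting field is K = Q(sqrt(103), sqrt(259)). The elements 103, 259, 26677 are all non-squares in Q, so sqrt(103) and sqrt(259) generate independent quadratic extensions. Thus [K:Q] = 4 and Gal(K/Q) is generated by the two order-2 automorphisms sqrt(103) ↦ -sqrt(103) and sqrt(259) ↦ -sqrt(259), giving V_4.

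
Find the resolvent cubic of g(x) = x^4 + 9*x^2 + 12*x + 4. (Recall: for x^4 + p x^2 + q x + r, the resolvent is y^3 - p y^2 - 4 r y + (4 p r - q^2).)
h(y) = y^3 - 9*y^2 - 16*y

Identify coefficients: p = 9, q = 12, r = 4.
Plug into h(y) = y^3 - p y^2 - 4 r y + (4 p r - q^2):
  h(y) = y^3 - (9) y^2 - 4*(4) y + (4*(9)*(4) - (12)^2)
       = y^3 + (-9) y^2 + (-16) y + (0).
Simplifying: h(y) = y^3 - 9*y^2 - 16*y.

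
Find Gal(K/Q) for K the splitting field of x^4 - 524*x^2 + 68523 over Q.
Gal(K/Q) = V_4 (Klein four-group, Z/2Z × Z/2Z)

f factors as (x^2 - 273)(x^2 - 251), so the splitting field is K = Q(sqrt(273), sqrt(251)). The elements 273, 251, 68523 are all non-squares in Q, so sqrt(273) and sqrt(251) generate independent quadratic extensions. Thus [K:Q] = 4 and Gal(K/Q) is generated by the two order-2 automorphisms sqrt(273) ↦ -sqrt(273) and sqrt(251) ↦ -sqrt(251), giving V_4.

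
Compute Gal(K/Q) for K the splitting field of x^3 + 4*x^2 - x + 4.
Gal(K/Q) = S_3 (symmetric group of order 6)

Compute the discriminant of x^3 + (4)*x^2 + (-1)*x + (4): Δ = -1724. Since Δ is not a rational square, the Galois group is not contained in A_3; it must be the full S_3 (irreducibility of the cubic rules out anything smaller).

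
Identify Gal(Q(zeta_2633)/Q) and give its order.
|Gal(Q(zeta_2633)/Q)| = phi(2633) = 2632; group ≅ (Z/2633Z)^* ≅ Z/2632Z

The n-th cyclotomic polynomial Φ_2633(x) is the minimal polynomial of zeta_2633 over Q and has degree phi(2633) = 2632. So Q(zeta_2633) is a degree-2632 Galois extension with Galois group (Z/2633Z)^*. (Z/2633Z)^* is cyclic since 2633 is an odd prime power (or 4). Hence Gal(Q(zeta_2633)/Q) ≅ Z/2632Z.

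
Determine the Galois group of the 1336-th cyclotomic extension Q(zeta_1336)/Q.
|Gal(Q(zeta_1336)/Q)| = phi(1336) = 664; group ≅ (Z/1336Z)^* ≅ Z/2Z × Z/2Z × Z/166Z

The n-th cyclotomic polynomial Φ_1336(x) is the minimal polynomial of zeta_1336 over Q and has degree phi(1336) = 664. So Q(zeta_1336) is a degree-664 Galois extension with Galois group (Z/1336Z)^*. By CRT, (Z/1336Z)^* ≅ (Z/8Z)^* × (Z/167Z)^*. Each prime-power unit group is (Z/8Z)^* ≅ Z/2Z × Z/2Z; (Z/167Z)^* ≅ Z/166Z. Hence Gal(Q(zeta_1336)/Q) ≅ Z/2Z × Z/2Z × Z/166Z.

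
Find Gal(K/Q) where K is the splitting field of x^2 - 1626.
Gal(K/Q) = Z/2Z (cyclic of order 2)

x^2 - 1626 is irreducible over Q since 1626 is not a rational square. The splitting field Q(sqrt(1626)) has degree 2 over Q, and its unique nontrivial automorphism is sqrt(1626) ↦ -sqrt(1626). Hence Gal(Q(sqrt(1626))/Q) = Z/2Z.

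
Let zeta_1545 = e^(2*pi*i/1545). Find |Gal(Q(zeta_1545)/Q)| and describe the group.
|Gal(Q(zeta_1545)/Q)| = phi(1545) = 816; group ≅ (Z/1545Z)^* ≅ Z/2Z × Z/4Z × Z/102Z

The n-th cyclotomic polynomial Φ_1545(x) is the minimal polynomial of zeta_1545 over Q and has degree phi(1545) = 816. So Q(zeta_1545) is a degree-816 Galois extension with Galois group (Z/1545Z)^*. By CRT, (Z/1545Z)^* ≅ (Z/3Z)^* × (Z/5Z)^* × (Z/103Z)^*. Each prime-power unit group is (Z/3Z)^* ≅ Z/2Z; (Z/5Z)^* ≅ Z/4Z; (Z/103Z)^* ≅ Z/102Z. Hence Gal(Q(zeta_1545)/Q) ≅ Z/2Z × Z/4Z × Z/102Z.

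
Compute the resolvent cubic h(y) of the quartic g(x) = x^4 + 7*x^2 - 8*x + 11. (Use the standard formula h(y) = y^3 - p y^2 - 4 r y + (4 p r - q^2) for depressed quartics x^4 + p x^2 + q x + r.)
h(y) = y^3 - 7*y^2 - 44*y + 244

Identify coefficients: p = 7, q = -8, r = 11.
Plug into h(y) = y^3 - p y^2 - 4 r y + (4 p r - q^2):
  h(y) = y^3 - (7) y^2 - 4*(11) y + (4*(7)*(11) - (-8)^2)
       = y^3 + (-7) y^2 + (-44) y + (244).
Simplifying: h(y) = y^3 - 7*y^2 - 44*y + 244.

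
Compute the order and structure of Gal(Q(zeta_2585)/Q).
|Gal(Q(zeta_2585)/Q)| = phi(2585) = 1840; group ≅ (Z/2585Z)^* ≅ Z/4Z × Z/10Z × Z/46Z

The n-th cyclotomic polynomial Φ_2585(x) is the minimal polynomial of zeta_2585 over Q and has degree phi(2585) = 1840. So Q(zeta_2585) is a degree-1840 Galois extension with Galois group (Z/2585Z)^*. By CRT, (Z/2585Z)^* ≅ (Z/5Z)^* × (Z/11Z)^* × (Z/47Z)^*. Each prime-power unit group is (Z/5Z)^* ≅ Z/4Z; (Z/11Z)^* ≅ Z/10Z; (Z/47Z)^* ≅ Z/46Z. Hence Gal(Q(zeta_2585)/Q) ≅ Z/4Z × Z/10Z × Z/46Z.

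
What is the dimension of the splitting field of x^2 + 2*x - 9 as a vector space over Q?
[K:Q] = 2

The discriminant of x^2 + (2)*x + (-9) is b^2 - 4c = 4 - (-36) = 40. Since 40 is not a perfect square in Q, the polynomial is irreducible over Q. Its two roots generate a degree-2 extension, so [K:Q] = 2.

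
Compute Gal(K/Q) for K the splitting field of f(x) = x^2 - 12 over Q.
Gal(K/Q) = Z/2Z (cyclic of order 2)

x^2 - 12 is irreducible over Q since 12 is not a rational square. The splitting field Q(sqrt(12)) has degree 2 over Q, and its unique nontrivial automorphism is sqrt(12) ↦ -sqrt(12). Hence Gal(Q(sqrt(12))/Q) = Z/2Z.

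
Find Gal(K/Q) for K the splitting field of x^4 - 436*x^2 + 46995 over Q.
Gal(K/Q) = V_4 (Klein four-group, Z/2Z × Z/2Z)

f factors as (x^2 - 195)(x^2 - 241), so the splitting field is K = Q(sqrt(195), sqrt(241)). The elements 195, 241, 46995 are all non-squares in Q, so sqrt(195) and sqrt(241) generate independent quadratic extensions. Thus [K:Q] = 4 and Gal(K/Q) is generated by the two order-2 automorphisms sqrt(195) ↦ -sqrt(195) and sqrt(241) ↦ -sqrt(241), giving V_4.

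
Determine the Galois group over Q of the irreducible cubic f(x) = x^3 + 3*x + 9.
Gal(K/Q) = S_3 (symmetric group of order 6)

Compute the discriminant of x^3 + (0)*x^2 + (3)*x + (9): Δ = -2295. Since Δ is not a rational square, the Galois group is not contained in A_3; it must be the full S_3 (irreducibility of the cubic rules out anything smaller).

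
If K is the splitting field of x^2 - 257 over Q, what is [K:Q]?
[K:Q] = 2

The polynomial x^2 - 257 is irreducible over Q since 257 is not a perfect square. Its splitting field is Q(sqrt(257)), which has degree 2 over Q.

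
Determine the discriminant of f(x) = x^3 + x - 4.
Δ = -436

For a depressed cubic x^3 + p x + q the discriminant is Δ = -4 p^3 - 27 q^2 = -4*(1)^3 - 27*(-4)^2 = -4 - 432 = -436.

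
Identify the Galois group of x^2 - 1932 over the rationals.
Gal(K/Q) = Z/2Z (cyclic of order 2)

x^2 - 1932 is irreducible over Q since 1932 is not a rational square. The splitting field Q(sqrt(1932)) has degree 2 over Q, and its unique nontrivial automorphism is sqrt(1932) ↦ -sqrt(1932). Hence Gal(Q(sqrt(1932))/Q) = Z/2Z.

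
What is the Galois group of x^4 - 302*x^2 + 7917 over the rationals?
Gal(K/Q) = V_4 (Klein four-group, Z/2Z × Z/2Z)

f factors as (x^2 - 273)(x^2 - 29), so the splitting field is K = Q(sqrt(273), sqrt(29)). The elements 273, 29, 7917 are all non-squares in Q, so sqrt(273) and sqrt(29) generate independent quadratic extensions. Thus [K:Q] = 4 and Gal(K/Q) is generated by the two order-2 automorphisms sqrt(273) ↦ -sqrt(273) and sqrt(29) ↦ -sqrt(29), giving V_4.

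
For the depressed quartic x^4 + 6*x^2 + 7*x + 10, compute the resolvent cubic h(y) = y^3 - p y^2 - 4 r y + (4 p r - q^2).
h(y) = y^3 - 6*y^2 - 40*y + 191

Identify coefficients: p = 6, q = 7, r = 10.
Plug into h(y) = y^3 - p y^2 - 4 r y + (4 p r - q^2):
  h(y) = y^3 - (6) y^2 - 4*(10) y + (4*(6)*(10) - (7)^2)
       = y^3 + (-6) y^2 + (-40) y + (191).
Simplifying: h(y) = y^3 - 6*y^2 - 40*y + 191.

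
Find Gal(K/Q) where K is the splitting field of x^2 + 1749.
Gal(K/Q) = Z/2Z (cyclic of order 2)

x^2 + 1749 is irreducible over Q since -1749 is not a rational square. The splitting field Q(sqrt(-1749)) has degree 2 over Q, and its unique nontrivial automorphism is sqrt(-1749) ↦ -sqrt(-1749). Hence Gal(Q(sqrt(-1749))/Q) = Z/2Z.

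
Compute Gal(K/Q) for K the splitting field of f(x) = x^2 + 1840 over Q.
Gal(K/Q) = Z/2Z (cyclic of order 2)

x^2 + 1840 is irreducible over Q since -1840 is not a rational square. The splitting field Q(sqrt(-1840)) has degree 2 over Q, and its unique nontrivial automorphism is sqrt(-1840) ↦ -sqrt(-1840). Hence Gal(Q(sqrt(-1840))/Q) = Z/2Z.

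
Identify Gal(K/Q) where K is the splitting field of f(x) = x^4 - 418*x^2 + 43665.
Gal(K/Q) = V_4 (Klein four-group, Z/2Z × Z/2Z)

f factors as (x^2 - 205)(x^2 - 213), so the splitting field is K = Q(sqrt(205), sqrt(213)). The elements 205, 213, 43665 are all non-squares in Q, so sqrt(205) and sqrt(213) generate independent quadratic extensions. Thus [K:Q] = 4 and Gal(K/Q) is generated by the two order-2 automorphisms sqrt(205) ↦ -sqrt(205) and sqrt(213) ↦ -sqrt(213), giving V_4.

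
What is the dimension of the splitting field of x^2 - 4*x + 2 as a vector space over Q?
[K:Q] = 2

The discriminant of x^2 + (-4)*x + (2) is b^2 - 4c = 16 - (8) = 8. Since 8 is not a perfect square in Q, the polynomial is irreducible over Q. Its two roots generate a degree-2 extension, so [K:Q] = 2.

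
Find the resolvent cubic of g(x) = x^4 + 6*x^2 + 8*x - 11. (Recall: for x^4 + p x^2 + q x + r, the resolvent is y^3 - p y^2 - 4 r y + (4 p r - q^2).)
h(y) = y^3 - 6*y^2 + 44*y - 328

Identify coefficients: p = 6, q = 8, r = -11.
Plug into h(y) = y^3 - p y^2 - 4 r y + (4 p r - q^2):
  h(y) = y^3 - (6) y^2 - 4*(-11) y + (4*(6)*(-11) - (8)^2)
       = y^3 + (-6) y^2 + (44) y + (-328).
Simplifying: h(y) = y^3 - 6*y^2 + 44*y - 328.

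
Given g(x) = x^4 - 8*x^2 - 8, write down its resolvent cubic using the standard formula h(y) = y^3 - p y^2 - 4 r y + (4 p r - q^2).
h(y) = y^3 + 8*y^2 + 32*y + 256

Identify coefficients: p = -8, q = 0, r = -8.
Plug into h(y) = y^3 - p y^2 - 4 r y + (4 p r - q^2):
  h(y) = y^3 - (-8) y^2 - 4*(-8) y + (4*(-8)*(-8) - (0)^2)
       = y^3 + (8) y^2 + (32) y + (256).
Simplifying: h(y) = y^3 + 8*y^2 + 32*y + 256.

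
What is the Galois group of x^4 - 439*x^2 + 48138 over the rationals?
Gal(K/Q) = V_4 (Klein four-group, Z/2Z × Z/2Z)

f factors as (x^2 - 213)(x^2 - 226), so the splitting field is K = Q(sqrt(213), sqrt(226)). The elements 213, 226, 48138 are all non-squares in Q, so sqrt(213) and sqrt(226) generate independent quadratic extensions. Thus [K:Q] = 4 and Gal(K/Q) is generated by the two order-2 automorphisms sqrt(213) ↦ -sqrt(213) and sqrt(226) ↦ -sqrt(226), giving V_4.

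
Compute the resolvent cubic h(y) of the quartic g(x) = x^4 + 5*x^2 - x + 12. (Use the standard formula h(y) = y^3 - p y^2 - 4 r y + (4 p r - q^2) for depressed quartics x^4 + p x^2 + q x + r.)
h(y) = y^3 - 5*y^2 - 48*y + 239

Identify coefficients: p = 5, q = -1, r = 12.
Plug into h(y) = y^3 - p y^2 - 4 r y + (4 p r - q^2):
  h(y) = y^3 - (5) y^2 - 4*(12) y + (4*(5)*(12) - (-1)^2)
       = y^3 + (-5) y^2 + (-48) y + (239).
Simplifying: h(y) = y^3 - 5*y^2 - 48*y + 239.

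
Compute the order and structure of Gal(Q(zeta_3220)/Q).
|Gal(Q(zeta_3220)/Q)| = phi(3220) = 1056; group ≅ (Z/3220Z)^* ≅ Z/2Z × Z/4Z × Z/6Z × Z/22Z

The n-th cyclotomic polynomial Φ_3220(x) is the minimal polynomial of zeta_3220 over Q and has degree phi(3220) = 1056. So Q(zeta_3220) is a degree-1056 Galois extension with Galois group (Z/3220Z)^*. By CRT, (Z/3220Z)^* ≅ (Z/4Z)^* × (Z/5Z)^* × (Z/7Z)^* × (Z/23Z)^*. Each prime-power unit group is (Z/4Z)^* ≅ Z/2Z; (Z/5Z)^* ≅ Z/4Z; (Z/7Z)^* ≅ Z/6Z; (Z/23Z)^* ≅ Z/22Z. Hence Gal(Q(zeta_3220)/Q) ≅ Z/2Z × Z/4Z × Z/6Z × Z/22Z.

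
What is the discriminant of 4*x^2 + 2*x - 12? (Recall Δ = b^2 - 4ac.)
Δ = 196

For a quadratic a x^2 + b x + c the discriminant is Δ = b^2 - 4ac = (2)^2 - 4*(4)*(-12) = 4 - (-192) = 196.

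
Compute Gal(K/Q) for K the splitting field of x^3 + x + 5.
Gal(K/Q) = S_3 (symmetric group of order 6)

Compute the discriminant of x^3 + (0)*x^2 + (1)*x + (5): Δ = -679. Since Δ is not a rational square, the Galois group is not contained in A_3; it must be the full S_3 (irreducibility of the cubic rules out anything smaller).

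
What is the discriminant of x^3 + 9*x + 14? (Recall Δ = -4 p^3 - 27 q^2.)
Δ = -8208

For a depressed cubic x^3 + p x + q the discriminant is Δ = -4 p^3 - 27 q^2 = -4*(9)^3 - 27*(14)^2 = -2916 - 5292 = -8208.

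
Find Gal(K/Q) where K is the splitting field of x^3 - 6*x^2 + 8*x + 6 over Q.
Gal(K/Q) = S_3 (symmetric group of order 6)

Compute the discriminant of x^3 + (-6)*x^2 + (8)*x + (6): Δ = -716. Since Δ is not a rational square, the Galois group is not contained in A_3; it must be the full S_3 (irreducibility of the cubic rules out anything smaller).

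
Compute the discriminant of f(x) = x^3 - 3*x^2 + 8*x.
Δ = -1472

For x^3 + a x^2 + b x + c the discriminant is Δ = 18 a b c - 4 a^3 c + a^2 b^2 - 4 b^3 - 27 c^2.
Plug a = -3, b = 8, c = 0:
  18*(-3)*(8)*(0) - 4*(-3)^3*(0) + (-3)^2*(8)^2 - 4*(8)^3 - 27*(0)^2
  = 0 + (0) + 576 + (-2048) + (0)
  = -1472.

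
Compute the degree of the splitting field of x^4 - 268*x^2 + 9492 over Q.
[K:Q] = 4

f factors as (x^2 - 226)(x^2 - 42); the splitting field is K = Q(sqrt(226), sqrt(42)). Since 226, 42, and 9492 are all non-squares in Q, the three subfields Q(sqrt(226)), Q(sqrt(42)), Q(sqrt(9492)) are distinct degree-2 extensions, so [K:Q] = 4 (Klein four Galois group).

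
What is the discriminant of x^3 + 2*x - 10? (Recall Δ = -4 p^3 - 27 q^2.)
Δ = -2732

For a depressed cubic x^3 + p x + q the discriminant is Δ = -4 p^3 - 27 q^2 = -4*(2)^3 - 27*(-10)^2 = -32 - 2700 = -2732.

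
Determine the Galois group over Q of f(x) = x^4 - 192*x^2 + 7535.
Gal(K/Q) = V_4 (Klein four-group, Z/2Z × Z/2Z)

f factors as (x^2 - 137)(x^2 - 55), so the splitting field is K = Q(sqrt(137), sqrt(55)). The elements 137, 55, 7535 are all non-squares in Q, so sqrt(137) and sqrt(55) generate independent quadratic extensions. Thus [K:Q] = 4 and Gal(K/Q) is generated by the two order-2 automorphisms sqrt(137) ↦ -sqrt(137) and sqrt(55) ↦ -sqrt(55), giving V_4.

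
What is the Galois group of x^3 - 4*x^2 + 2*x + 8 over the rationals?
Gal(K/Q) = S_3 (symmetric group of order 6)

Compute the discriminant of x^3 + (-4)*x^2 + (2)*x + (8): Δ = -800. Since Δ is not a rational square, the Galois group is not contained in A_3; it must be the full S_3 (irreducibility of the cubic rules out anything smaller).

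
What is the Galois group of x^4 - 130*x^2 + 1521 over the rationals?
Gal(K/Q) = Z/2Z (cyclic of order 2)

f factors as (x^2 - 117)(x^2 - 13), so the splitting field is K = Q(sqrt(117), sqrt(13)). The squarefree part of 117 is 13 and the squarefree part of 13 is also 13, so sqrt(117) and sqrt(13) are both rational multiples of sqrt(13). Hence Q(sqrt(117)) = Q(sqrt(13)) = Q(sqrt(13)), and the splitting field collapses to a single degree-2 extension with Galois group Z/2Z.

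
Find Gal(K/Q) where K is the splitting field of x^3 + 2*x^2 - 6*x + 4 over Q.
Gal(K/Q) = S_3 (symmetric group of order 6)

Compute the discriminant of x^3 + (2)*x^2 + (-6)*x + (4): Δ = -416. Since Δ is not a rational square, the Galois group is not contained in A_3; it must be the full S_3 (irreducibility of the cubic rules out anything smaller).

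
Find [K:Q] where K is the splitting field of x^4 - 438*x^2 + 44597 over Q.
[K:Q] = 4

f factors as (x^2 - 161)(x^2 - 277); the splitting field is K = Q(sqrt(161), sqrt(277)). Since 161, 277, and 44597 are all non-squares in Q, the three subfields Q(sqrt(161)), Q(sqrt(277)), Q(sqrt(44597)) are distinct degree-2 extensions, so [K:Q] = 4 (Klein four Galois group).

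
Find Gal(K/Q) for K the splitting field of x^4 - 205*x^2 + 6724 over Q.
Gal(K/Q) = Z/2Z (cyclic of order 2)

f factors as (x^2 - 41)(x^2 - 164), so the splitting field is K = Q(sqrt(41), sqrt(164)). The squarefree part of 41 is 41 and the squarefree part of 164 is also 41, so sqrt(41) and sqrt(164) are both rational multiples of sqrt(41). Hence Q(sqrt(41)) = Q(sqrt(164)) = Q(sqrt(41)), and the splitting field collapses to a single degree-2 extension with Galois group Z/2Z.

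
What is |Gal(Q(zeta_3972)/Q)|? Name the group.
|Gal(Q(zeta_3972)/Q)| = phi(3972) = 1320; group ≅ (Z/3972Z)^* ≅ Z/2Z × Z/2Z × Z/330Z

The n-th cyclotomic polynomial Φ_3972(x) is the minimal polynomial of zeta_3972 over Q and has degree phi(3972) = 1320. So Q(zeta_3972) is a degree-1320 Galois extension with Galois group (Z/3972Z)^*. By CRT, (Z/3972Z)^* ≅ (Z/4Z)^* × (Z/3Z)^* × (Z/331Z)^*. Each prime-power unit group is (Z/4Z)^* ≅ Z/2Z; (Z/3Z)^* ≅ Z/2Z; (Z/331Z)^* ≅ Z/330Z. Hence Gal(Q(zeta_3972)/Q) ≅ Z/2Z × Z/2Z × Z/330Z.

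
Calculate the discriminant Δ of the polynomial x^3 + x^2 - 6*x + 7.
Δ = -1207

For x^3 + a x^2 + b x + c the discriminant is Δ = 18 a b c - 4 a^3 c + a^2 b^2 - 4 b^3 - 27 c^2.
Plug a = 1, b = -6, c = 7:
  18*(1)*(-6)*(7) - 4*(1)^3*(7) + (1)^2*(-6)^2 - 4*(-6)^3 - 27*(7)^2
  = -756 + (-28) + 36 + (864) + (-1323)
  = -1207.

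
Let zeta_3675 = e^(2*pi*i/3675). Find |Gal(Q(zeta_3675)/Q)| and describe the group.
|Gal(Q(zeta_3675)/Q)| = phi(3675) = 1680; group ≅ (Z/3675Z)^* ≅ Z/2Z × Z/20Z × Z/42Z

The n-th cyclotomic polynomial Φ_3675(x) is the minimal polynomial of zeta_3675 over Q and has degree phi(3675) = 1680. So Q(zeta_3675) is a degree-1680 Galois extension with Galois group (Z/3675Z)^*. By CRT, (Z/3675Z)^* ≅ (Z/3Z)^* × (Z/25Z)^* × (Z/49Z)^*. Each prime-power unit group is (Z/3Z)^* ≅ Z/2Z; (Z/25Z)^* ≅ Z/20Z; (Z/49Z)^* ≅ Z/42Z. Hence Gal(Q(zeta_3675)/Q) ≅ Z/2Z × Z/20Z × Z/42Z.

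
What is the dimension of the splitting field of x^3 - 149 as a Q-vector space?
[K:Q] = 6

x^3 - 149 has one real root r = 149^(1/3) and two complex roots r*zeta_3, r*zeta_3^2 where zeta_3 = e^(2*pi*i/3). The splitting field is Q(r, zeta_3). [Q(r):Q] = 3 and [Q(zeta_3):Q] = 2 with gcd = 1, so [Q(r, zeta_3):Q] = 3 * 2 = 6.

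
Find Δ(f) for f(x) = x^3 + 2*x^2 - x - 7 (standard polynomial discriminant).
Δ = -839

For x^3 + a x^2 + b x + c the discriminant is Δ = 18 a b c - 4 a^3 c + a^2 b^2 - 4 b^3 - 27 c^2.
Plug a = 2, b = -1, c = -7:
  18*(2)*(-1)*(-7) - 4*(2)^3*(-7) + (2)^2*(-1)^2 - 4*(-1)^3 - 27*(-7)^2
  = 252 + (224) + 4 + (4) + (-1323)
  = -839.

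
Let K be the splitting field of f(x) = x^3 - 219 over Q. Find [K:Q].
[K:Q] = 6

x^3 - 219 has one real root r = 219^(1/3) and two complex roots r*zeta_3, r*zeta_3^2 where zeta_3 = e^(2*pi*i/3). The splitting field is Q(r, zeta_3). [Q(r):Q] = 3 and [Q(zeta_3):Q] = 2 with gcd = 1, so [Q(r, zeta_3):Q] = 3 * 2 = 6.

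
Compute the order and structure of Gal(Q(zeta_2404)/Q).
|Gal(Q(zeta_2404)/Q)| = phi(2404) = 1200; group ≅ (Z/2404Z)^* ≅ Z/2Z × Z/600Z

The n-th cyclotomic polynomial Φ_2404(x) is the minimal polynomial of zeta_2404 over Q and has degree phi(2404) = 1200. So Q(zeta_2404) is a degree-1200 Galois extension with Galois group (Z/2404Z)^*. By CRT, (Z/2404Z)^* ≅ (Z/4Z)^* × (Z/601Z)^*. Each prime-power unit group is (Z/4Z)^* ≅ Z/2Z; (Z/601Z)^* ≅ Z/600Z. Hence Gal(Q(zeta_2404)/Q) ≅ Z/2Z × Z/600Z.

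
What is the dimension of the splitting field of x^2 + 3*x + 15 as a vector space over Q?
[K:Q] = 2

The discriminant of x^2 + (3)*x + (15) is b^2 - 4c = 9 - (60) = -51. Since -51 is not a perfect square in Q, the polynomial is irreducible over Q. Its two roots generate a degree-2 extension, so [K:Q] = 2.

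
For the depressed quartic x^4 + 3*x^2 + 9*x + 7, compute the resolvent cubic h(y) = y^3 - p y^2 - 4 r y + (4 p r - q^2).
h(y) = y^3 - 3*y^2 - 28*y + 3

Identify coefficients: p = 3, q = 9, r = 7.
Plug into h(y) = y^3 - p y^2 - 4 r y + (4 p r - q^2):
  h(y) = y^3 - (3) y^2 - 4*(7) y + (4*(3)*(7) - (9)^2)
       = y^3 + (-3) y^2 + (-28) y + (3).
Simplifying: h(y) = y^3 - 3*y^2 - 28*y + 3.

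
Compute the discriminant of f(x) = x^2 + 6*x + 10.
Δ = -4

For a quadratic a x^2 + b x + c the discriminant is Δ = b^2 - 4ac = (6)^2 - 4*(1)*(10) = 36 - (40) = -4.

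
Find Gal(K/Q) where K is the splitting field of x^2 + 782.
Gal(K/Q) = Z/2Z (cyclic of order 2)

x^2 + 782 is irreducible over Q since -782 is not a rational square. The splitting field Q(sqrt(-782)) has degree 2 over Q, and its unique nontrivial automorphism is sqrt(-782) ↦ -sqrt(-782). Hence Gal(Q(sqrt(-782))/Q) = Z/2Z.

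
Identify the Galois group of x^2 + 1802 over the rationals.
Gal(K/Q) = Z/2Z (cyclic of order 2)

x^2 + 1802 is irreducible over Q since -1802 is not a rational square. The splitting field Q(sqrt(-1802)) has degree 2 over Q, and its unique nontrivial automorphism is sqrt(-1802) ↦ -sqrt(-1802). Hence Gal(Q(sqrt(-1802))/Q) = Z/2Z.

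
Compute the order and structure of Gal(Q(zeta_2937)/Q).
|Gal(Q(zeta_2937)/Q)| = phi(2937) = 1760; group ≅ (Z/2937Z)^* ≅ Z/2Z × Z/10Z × Z/88Z

The n-th cyclotomic polynomial Φ_2937(x) is the minimal polynomial of zeta_2937 over Q and has degree phi(2937) = 1760. So Q(zeta_2937) is a degree-1760 Galois extension with Galois group (Z/2937Z)^*. By CRT, (Z/2937Z)^* ≅ (Z/3Z)^* × (Z/11Z)^* × (Z/89Z)^*. Each prime-power unit group is (Z/3Z)^* ≅ Z/2Z; (Z/11Z)^* ≅ Z/10Z; (Z/89Z)^* ≅ Z/88Z. Hence Gal(Q(zeta_2937)/Q) ≅ Z/2Z × Z/10Z × Z/88Z.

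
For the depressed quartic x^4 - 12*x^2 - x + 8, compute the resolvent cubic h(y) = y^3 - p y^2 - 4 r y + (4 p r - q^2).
h(y) = y^3 + 12*y^2 - 32*y - 385

Identify coefficients: p = -12, q = -1, r = 8.
Plug into h(y) = y^3 - p y^2 - 4 r y + (4 p r - q^2):
  h(y) = y^3 - (-12) y^2 - 4*(8) y + (4*(-12)*(8) - (-1)^2)
       = y^3 + (12) y^2 + (-32) y + (-385).
Simplifying: h(y) = y^3 + 12*y^2 - 32*y - 385.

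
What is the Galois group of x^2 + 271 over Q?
Gal(K/Q) = Z/2Z (cyclic of order 2)

x^2 + 271 is irreducible over Q since -271 is not a rational square. The splitting field Q(sqrt(-271)) has degree 2 over Q, and its unique nontrivial automorphism is sqrt(-271) ↦ -sqrt(-271). Hence Gal(Q(sqrt(-271))/Q) = Z/2Z.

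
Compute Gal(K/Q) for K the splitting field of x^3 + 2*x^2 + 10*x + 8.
Gal(K/Q) = S_3 (symmetric group of order 6)

Compute the discriminant of x^3 + (2)*x^2 + (10)*x + (8): Δ = -2704. Since Δ is not a rational square, the Galois group is not contained in A_3; it must be the full S_3 (irreducibility of the cubic rules out anything smaller).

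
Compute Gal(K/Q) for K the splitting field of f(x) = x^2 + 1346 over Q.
Gal(K/Q) = Z/2Z (cyclic of order 2)

x^2 + 1346 is irreducible over Q since -1346 is not a rational square. The splitting field Q(sqrt(-1346)) has degree 2 over Q, and its unique nontrivial automorphism is sqrt(-1346) ↦ -sqrt(-1346). Hence Gal(Q(sqrt(-1346))/Q) = Z/2Z.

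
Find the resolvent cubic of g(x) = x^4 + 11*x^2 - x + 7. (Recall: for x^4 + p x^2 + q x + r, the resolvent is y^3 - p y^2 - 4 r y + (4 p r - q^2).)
h(y) = y^3 - 11*y^2 - 28*y + 307

Identify coefficients: p = 11, q = -1, r = 7.
Plug into h(y) = y^3 - p y^2 - 4 r y + (4 p r - q^2):
  h(y) = y^3 - (11) y^2 - 4*(7) y + (4*(11)*(7) - (-1)^2)
       = y^3 + (-11) y^2 + (-28) y + (307).
Simplifying: h(y) = y^3 - 11*y^2 - 28*y + 307.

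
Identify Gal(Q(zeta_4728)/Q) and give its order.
|Gal(Q(zeta_4728)/Q)| = phi(4728) = 1568; group ≅ (Z/4728Z)^* ≅ Z/2Z × Z/2Z × Z/2Z × Z/196Z

The n-th cyclotomic polynomial Φ_4728(x) is the minimal polynomial of zeta_4728 over Q and has degree phi(4728) = 1568. So Q(zeta_4728) is a degree-1568 Galois extension with Galois group (Z/4728Z)^*. By CRT, (Z/4728Z)^* ≅ (Z/8Z)^* × (Z/3Z)^* × (Z/197Z)^*. Each prime-power unit group is (Z/8Z)^* ≅ Z/2Z × Z/2Z; (Z/3Z)^* ≅ Z/2Z; (Z/197Z)^* ≅ Z/196Z. Hence Gal(Q(zeta_4728)/Q) ≅ Z/2Z × Z/2Z × Z/2Z × Z/196Z.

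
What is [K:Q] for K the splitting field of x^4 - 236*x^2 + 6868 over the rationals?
[K:Q] = 4

f factors as (x^2 - 202)(x^2 - 34); the splitting field is K = Q(sqrt(202), sqrt(34)). Since 202, 34, and 6868 are all non-squares in Q, the three subfields Q(sqrt(202)), Q(sqrt(34)), Q(sqrt(6868)) are distinct degree-2 extensions, so [K:Q] = 4 (Klein four Galois group).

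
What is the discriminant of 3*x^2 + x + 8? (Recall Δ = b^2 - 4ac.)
Δ = -95

For a quadratic a x^2 + b x + c the discriminant is Δ = b^2 - 4ac = (1)^2 - 4*(3)*(8) = 1 - (96) = -95.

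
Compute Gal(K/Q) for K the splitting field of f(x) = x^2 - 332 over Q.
Gal(K/Q) = Z/2Z (cyclic of order 2)

x^2 - 332 is irreducible over Q since 332 is not a rational square. The splitting field Q(sqrt(332)) has degree 2 over Q, and its unique nontrivial automorphism is sqrt(332) ↦ -sqrt(332). Hence Gal(Q(sqrt(332))/Q) = Z/2Z.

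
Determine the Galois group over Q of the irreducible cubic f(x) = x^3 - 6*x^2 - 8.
Gal(K/Q) = S_3 (symmetric group of order 6)

Compute the discriminant of x^3 + (-6)*x^2 + (0)*x + (-8): Δ = -8640. Since Δ is not a rational square, the Galois group is not contained in A_3; it must be the full S_3 (irreducibility of the cubic rules out anything smaller).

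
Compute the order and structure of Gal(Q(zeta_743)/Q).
|Gal(Q(zeta_743)/Q)| = phi(743) = 742; group ≅ (Z/743Z)^* ≅ Z/742Z

The n-th cyclotomic polynomial Φ_743(x) is the minimal polynomial of zeta_743 over Q and has degree phi(743) = 742. So Q(zeta_743) is a degree-742 Galois extension with Galois group (Z/743Z)^*. (Z/743Z)^* is cyclic since 743 is an odd prime power (or 4). Hence Gal(Q(zeta_743)/Q) ≅ Z/742Z.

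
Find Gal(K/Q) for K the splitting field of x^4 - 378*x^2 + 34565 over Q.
Gal(K/Q) = V_4 (Klein four-group, Z/2Z × Z/2Z)

f factors as (x^2 - 223)(x^2 - 155), so the splitting field is K = Q(sqrt(223), sqrt(155)). The elements 223, 155, 34565 are all non-squares in Q, so sqrt(223) and sqrt(155) generate independent quadratic extensions. Thus [K:Q] = 4 and Gal(K/Q) is generated by the two order-2 automorphisms sqrt(223) ↦ -sqrt(223) and sqrt(155) ↦ -sqrt(155), giving V_4.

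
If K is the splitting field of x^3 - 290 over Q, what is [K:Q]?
[K:Q] = 6

x^3 - 290 has one real root r = 290^(1/3) and two complex roots r*zeta_3, r*zeta_3^2 where zeta_3 = e^(2*pi*i/3). The splitting field is Q(r, zeta_3). [Q(r):Q] = 3 and [Q(zeta_3):Q] = 2 with gcd = 1, so [Q(r, zeta_3):Q] = 3 * 2 = 6.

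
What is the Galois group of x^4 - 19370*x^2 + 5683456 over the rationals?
Gal(K/Q) = Z/2Z (cyclic of order 2)

f factors as (x^2 - 298)(x^2 - 19072), so the splitting field is K = Q(sqrt(298), sqrt(19072)). The squarefree part of 298 is 298 and the squarefree part of 19072 is also 298, so sqrt(298) and sqrt(19072) are both rational multiples of sqrt(298). Hence Q(sqrt(298)) = Q(sqrt(19072)) = Q(sqrt(298)), and the splitting field collapses to a single degree-2 extension with Galois group Z/2Z.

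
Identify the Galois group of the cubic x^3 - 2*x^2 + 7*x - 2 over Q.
Gal(K/Q) = S_3 (symmetric group of order 6)

Compute the discriminant of x^3 + (-2)*x^2 + (7)*x + (-2): Δ = -844. Since Δ is not a rational square, the Galois group is not contained in A_3; it must be the full S_3 (irreducibility of the cubic rules out anything smaller).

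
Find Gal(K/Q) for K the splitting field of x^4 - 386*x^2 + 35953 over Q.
Gal(K/Q) = V_4 (Klein four-group, Z/2Z × Z/2Z)

f factors as (x^2 - 229)(x^2 - 157), so the splitting field is K = Q(sqrt(229), sqrt(157)). The elements 229, 157, 35953 are all non-squares in Q, so sqrt(229) and sqrt(157) generate independent quadratic extensions. Thus [K:Q] = 4 and Gal(K/Q) is generated by the two order-2 automorphisms sqrt(229) ↦ -sqrt(229) and sqrt(157) ↦ -sqrt(157), giving V_4.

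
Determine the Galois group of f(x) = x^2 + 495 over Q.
Gal(K/Q) = Z/2Z (cyclic of order 2)

x^2 + 495 is irreducible over Q since -495 is not a rational square. The splitting field Q(sqrt(-495)) has degree 2 over Q, and its unique nontrivial automorphism is sqrt(-495) ↦ -sqrt(-495). Hence Gal(Q(sqrt(-495))/Q) = Z/2Z.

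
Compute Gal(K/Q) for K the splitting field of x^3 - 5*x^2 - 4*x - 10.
Gal(K/Q) = S_3 (symmetric group of order 6)

Compute the discriminant of x^3 + (-5)*x^2 + (-4)*x + (-10): Δ = -10644. Since Δ is not a rational square, the Galois group is not contained in A_3; it must be the full S_3 (irreducibility of the cubic rules out anything smaller).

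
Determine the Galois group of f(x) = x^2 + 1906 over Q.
Gal(K/Q) = Z/2Z (cyclic of order 2)

x^2 + 1906 is irreducible over Q since -1906 is not a rational square. The splitting field Q(sqrt(-1906)) has degree 2 over Q, and its unique nontrivial automorphism is sqrt(-1906) ↦ -sqrt(-1906). Hence Gal(Q(sqrt(-1906))/Q) = Z/2Z.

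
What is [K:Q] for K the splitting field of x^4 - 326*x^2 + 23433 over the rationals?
[K:Q] = 4

f factors as (x^2 - 219)(x^2 - 107); the splitting field is K = Q(sqrt(219), sqrt(107)). Since 219, 107, and 23433 are all non-squares in Q, the three subfields Q(sqrt(219)), Q(sqrt(107)), Q(sqrt(23433)) are distinct degree-2 extensions, so [K:Q] = 4 (Klein four Galois group).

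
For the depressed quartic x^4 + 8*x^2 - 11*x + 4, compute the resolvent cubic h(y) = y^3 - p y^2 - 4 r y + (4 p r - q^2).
h(y) = y^3 - 8*y^2 - 16*y + 7

Identify coefficients: p = 8, q = -11, r = 4.
Plug into h(y) = y^3 - p y^2 - 4 r y + (4 p r - q^2):
  h(y) = y^3 - (8) y^2 - 4*(4) y + (4*(8)*(4) - (-11)^2)
       = y^3 + (-8) y^2 + (-16) y + (7).
Simplifying: h(y) = y^3 - 8*y^2 - 16*y + 7.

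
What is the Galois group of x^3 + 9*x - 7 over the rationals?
Gal(K/Q) = S_3 (symmetric group of order 6)

Compute the discriminant of x^3 + (0)*x^2 + (9)*x + (-7): Δ = -4239. Since Δ is not a rational square, the Galois group is not contained in A_3; it must be the full S_3 (irreducibility of the cubic rules out anything smaller).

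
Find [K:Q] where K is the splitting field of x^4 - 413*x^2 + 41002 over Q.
[K:Q] = 4

f factors as (x^2 - 247)(x^2 - 166); the splitting field is K = Q(sqrt(247), sqrt(166)). Since 247, 166, and 41002 are all non-squares in Q, the three subfields Q(sqrt(247)), Q(sqrt(166)), Q(sqrt(41002)) are distinct degree-2 extensions, so [K:Q] = 4 (Klein four Galois group).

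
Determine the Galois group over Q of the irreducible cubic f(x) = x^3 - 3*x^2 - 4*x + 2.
Gal(K/Q) = S_3 (symmetric group of order 6)

Compute the discriminant of x^3 + (-3)*x^2 + (-4)*x + (2): Δ = 940. Since Δ is not a rational square, the Galois group is not contained in A_3; it must be the full S_3 (irreducibility of the cubic rules out anything smaller).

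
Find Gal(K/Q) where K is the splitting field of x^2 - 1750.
Gal(K/Q) = Z/2Z (cyclic of order 2)

x^2 - 1750 is irreducible over Q since 1750 is not a rational square. The splitting field Q(sqrt(1750)) has degree 2 over Q, and its unique nontrivial automorphism is sqrt(1750) ↦ -sqrt(1750). Hence Gal(Q(sqrt(1750))/Q) = Z/2Z.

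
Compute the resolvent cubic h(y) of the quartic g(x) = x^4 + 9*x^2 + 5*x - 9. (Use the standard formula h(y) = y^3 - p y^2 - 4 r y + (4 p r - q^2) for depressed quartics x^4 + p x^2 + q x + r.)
h(y) = y^3 - 9*y^2 + 36*y - 349

Identify coefficients: p = 9, q = 5, r = -9.
Plug into h(y) = y^3 - p y^2 - 4 r y + (4 p r - q^2):
  h(y) = y^3 - (9) y^2 - 4*(-9) y + (4*(9)*(-9) - (5)^2)
       = y^3 + (-9) y^2 + (36) y + (-349).
Simplifying: h(y) = y^3 - 9*y^2 + 36*y - 349.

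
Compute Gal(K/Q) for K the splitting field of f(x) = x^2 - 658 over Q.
Gal(K/Q) = Z/2Z (cyclic of order 2)

x^2 - 658 is irreducible over Q since 658 is not a rational square. The splitting field Q(sqrt(658)) has degree 2 over Q, and its unique nontrivial automorphism is sqrt(658) ↦ -sqrt(658). Hence Gal(Q(sqrt(658))/Q) = Z/2Z.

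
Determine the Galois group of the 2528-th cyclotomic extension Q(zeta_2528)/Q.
|Gal(Q(zeta_2528)/Q)| = phi(2528) = 1248; group ≅ (Z/2528Z)^* ≅ Z/2Z × Z/8Z × Z/78Z

The n-th cyclotomic polynomial Φ_2528(x) is the minimal polynomial of zeta_2528 over Q and has degree phi(2528) = 1248. So Q(zeta_2528) is a degree-1248 Galois extension with Galois group (Z/2528Z)^*. By CRT, (Z/2528Z)^* ≅ (Z/32Z)^* × (Z/79Z)^*. Each prime-power unit group is (Z/32Z)^* ≅ Z/2Z × Z/8Z; (Z/79Z)^* ≅ Z/78Z. Hence Gal(Q(zeta_2528)/Q) ≅ Z/2Z × Z/8Z × Z/78Z.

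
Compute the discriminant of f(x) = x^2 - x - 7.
Δ = 29

For a quadratic a x^2 + b x + c the discriminant is Δ = b^2 - 4ac = (-1)^2 - 4*(1)*(-7) = 1 - (-28) = 29.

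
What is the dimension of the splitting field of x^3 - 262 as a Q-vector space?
[K:Q] = 6

x^3 - 262 has one real root r = 262^(1/3) and two complex roots r*zeta_3, r*zeta_3^2 where zeta_3 = e^(2*pi*i/3). The splitting field is Q(r, zeta_3). [Q(r):Q] = 3 and [Q(zeta_3):Q] = 2 with gcd = 1, so [Q(r, zeta_3):Q] = 3 * 2 = 6.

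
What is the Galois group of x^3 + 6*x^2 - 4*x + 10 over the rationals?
Gal(K/Q) = S_3 (symmetric group of order 6)

Compute the discriminant of x^3 + (6)*x^2 + (-4)*x + (10): Δ = -14828. Since Δ is not a rational square, the Galois group is not contained in A_3; it must be the full S_3 (irreducibility of the cubic rules out anything smaller).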